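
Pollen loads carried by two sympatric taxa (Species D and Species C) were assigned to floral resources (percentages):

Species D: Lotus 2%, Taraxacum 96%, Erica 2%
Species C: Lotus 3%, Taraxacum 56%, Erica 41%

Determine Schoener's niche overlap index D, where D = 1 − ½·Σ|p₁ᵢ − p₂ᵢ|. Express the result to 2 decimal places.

0.60

Convert percentages to proportions (divide by 100).
Σ|p₁ᵢ − p₂ᵢ| = 0.01 + 0.40 + 0.39 = 0.80
D = 1 − ½ × 0.80 = 1 − 0.400 = 0.6000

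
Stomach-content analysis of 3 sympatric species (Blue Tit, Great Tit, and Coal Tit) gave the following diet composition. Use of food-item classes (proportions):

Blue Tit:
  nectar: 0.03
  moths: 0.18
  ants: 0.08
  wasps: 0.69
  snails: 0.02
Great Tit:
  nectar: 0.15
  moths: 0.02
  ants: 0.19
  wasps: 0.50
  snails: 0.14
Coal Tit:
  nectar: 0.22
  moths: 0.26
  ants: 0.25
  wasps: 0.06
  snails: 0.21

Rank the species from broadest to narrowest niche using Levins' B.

Coal Tit > Great Tit > Blue Tit

Σp_Blueᵢ² = 0.03² + 0.18² + 0.08² + 0.69² + 0.02² = 0.0009 + 0.0324 + 0.0064 + 0.4761 + 0.0004 = 0.5162
B_Blue = 1 / 0.5162 = 1.9372
Σp_Greaᵢ² = 0.15² + 0.02² + 0.19² + 0.50² + 0.14² = 0.0225 + 0.0004 + 0.0361 + 0.2500 + 0.0196 = 0.3286
B_Grea = 1 / 0.3286 = 3.0432
Σp_Coalᵢ² = 0.22² + 0.26² + 0.25² + 0.06² + 0.21² = 0.0484 + 0.0676 + 0.0625 + 0.0036 + 0.0441 = 0.2262
B_Coal = 1 / 0.2262 = 4.4209
Ranking by B (broadest → narrowest): Coal Tit (4.42) > Great Tit (3.04) > Blue Tit (1.94)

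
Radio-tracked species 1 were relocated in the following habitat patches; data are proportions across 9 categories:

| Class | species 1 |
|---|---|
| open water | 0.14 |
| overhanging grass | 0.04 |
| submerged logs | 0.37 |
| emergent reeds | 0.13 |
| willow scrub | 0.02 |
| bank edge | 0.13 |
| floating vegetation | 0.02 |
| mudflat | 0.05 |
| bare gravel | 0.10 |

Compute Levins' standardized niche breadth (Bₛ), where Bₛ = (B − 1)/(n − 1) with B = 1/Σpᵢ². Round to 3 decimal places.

0.484

Σpᵢ² = 0.14² + 0.04² + 0.37² + 0.13² + 0.02² + 0.13² + 0.02² + 0.05² + 0.10² = 0.0196 + 0.0016 + 0.1369 + 0.0169 + 0.0004 + 0.0169 + 0.0004 + 0.0025 + 0.0100 = 0.2052
B = 1 / 0.2052 = 4.87329
Bₛ = (B − 1)/(n − 1) = (4.87329 − 1)/(9 − 1) = 3.87329/8 = 0.48416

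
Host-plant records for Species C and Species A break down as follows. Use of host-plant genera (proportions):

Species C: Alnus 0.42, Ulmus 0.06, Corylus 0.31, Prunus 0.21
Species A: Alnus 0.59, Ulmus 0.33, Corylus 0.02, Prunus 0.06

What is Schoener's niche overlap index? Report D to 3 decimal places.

Σ|p₁ᵢ − p₂ᵢ| = 0.17 + 0.27 + 0.29 + 0.15 = 0.88
D = 1 − ½ × 0.88 = 1 − 0.440 = 0.56000

0.560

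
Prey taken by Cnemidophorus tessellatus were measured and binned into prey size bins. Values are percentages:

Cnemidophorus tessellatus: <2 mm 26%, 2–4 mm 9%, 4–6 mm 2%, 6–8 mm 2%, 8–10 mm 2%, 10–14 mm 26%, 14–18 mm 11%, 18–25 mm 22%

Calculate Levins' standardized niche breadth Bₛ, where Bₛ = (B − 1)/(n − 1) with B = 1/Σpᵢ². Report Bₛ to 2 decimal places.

Convert percentages to proportions (divide by 100).
Σpᵢ² = 0.26² + 0.09² + 0.02² + 0.02² + 0.02² + 0.26² + 0.11² + 0.22² = 0.0676 + 0.0081 + 0.0004 + 0.0004 + 0.0004 + 0.0676 + 0.0121 + 0.0484 = 0.2050
B = 1 / 0.2050 = 4.8780
Bₛ = (B − 1)/(n − 1) = (4.8780 − 1)/(8 − 1) = 3.8780/7 = 0.5540

0.55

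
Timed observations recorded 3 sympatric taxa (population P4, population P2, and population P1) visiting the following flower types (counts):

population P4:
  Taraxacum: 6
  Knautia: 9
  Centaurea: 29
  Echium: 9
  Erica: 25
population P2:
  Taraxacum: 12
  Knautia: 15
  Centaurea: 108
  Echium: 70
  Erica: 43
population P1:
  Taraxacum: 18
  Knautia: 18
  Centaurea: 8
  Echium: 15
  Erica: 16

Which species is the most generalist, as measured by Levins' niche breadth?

population P1

Proportions for population P4 (n=78): 6/78=0.0769, 9/78=0.1154, 29/78=0.3718, 9/78=0.1154, 25/78=0.3205
Proportions for population P2 (n=248): 12/248=0.0484, 15/248=0.0605, 108/248=0.4355, 70/248=0.2823, 43/248=0.1734
Proportions for population P1 (n=75): 18/75=0.2400, 18/75=0.2400, 8/75=0.1067, 15/75=0.2000, 16/75=0.2133
Σp_P4ᵢ² = 0.0769² + 0.1154² + 0.3718² + 0.1154² + 0.3205² = 0.005914 + 0.013317 + 0.138235 + 0.013317 + 0.102720 = 0.273503
B_P4 = 1 / 0.273503 = 3.6563
Σp_P2ᵢ² = 0.0484² + 0.0605² + 0.4355² + 0.2823² + 0.1734² = 0.002343 + 0.003660 + 0.189660 + 0.079693 + 0.030068 = 0.305424
B_P2 = 1 / 0.305424 = 3.2741
Σp_P1ᵢ² = 0.2400² + 0.2400² + 0.1067² + 0.2000² + 0.2133² = 0.057600 + 0.057600 + 0.011385 + 0.040000 + 0.045497 = 0.212082
B_P1 = 1 / 0.212082 = 4.7152
Highest B → broadest niche (most generalist): population P1 (B = 4.72).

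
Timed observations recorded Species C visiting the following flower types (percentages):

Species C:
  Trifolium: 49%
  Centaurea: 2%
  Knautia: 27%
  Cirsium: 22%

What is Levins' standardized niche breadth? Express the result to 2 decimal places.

Convert percentages to proportions (divide by 100).
Σpᵢ² = 0.49² + 0.02² + 0.27² + 0.22² = 0.2401 + 0.0004 + 0.0729 + 0.0484 = 0.3618
B = 1 / 0.3618 = 2.7640
Bₛ = (B − 1)/(n − 1) = (2.7640 − 1)/(4 − 1) = 1.7640/3 = 0.5880

0.59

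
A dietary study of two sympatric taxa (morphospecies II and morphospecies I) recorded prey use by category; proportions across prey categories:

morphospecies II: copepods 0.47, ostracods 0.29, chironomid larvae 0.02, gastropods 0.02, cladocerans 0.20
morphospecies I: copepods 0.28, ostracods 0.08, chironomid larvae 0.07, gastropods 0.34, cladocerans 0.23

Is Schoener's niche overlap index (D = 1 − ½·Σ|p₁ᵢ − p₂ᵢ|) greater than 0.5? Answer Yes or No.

Yes

Σ|p₁ᵢ − p₂ᵢ| = 0.19 + 0.21 + 0.05 + 0.32 + 0.03 = 0.80
D = 1 − ½ × 0.80 = 1 − 0.400 = 0.6000
D = 0.6000 > 0.5 → Yes.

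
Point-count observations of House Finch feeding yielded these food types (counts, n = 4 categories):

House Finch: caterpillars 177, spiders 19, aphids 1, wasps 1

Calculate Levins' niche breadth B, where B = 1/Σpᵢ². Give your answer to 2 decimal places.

1.24

Proportions for House Finch (n=198): 177/198=0.8939, 19/198=0.0960, 1/198=0.0051, 1/198=0.0051
Σpᵢ² = 0.8939² + 0.0960² + 0.0051² + 0.0051² = 0.799057 + 0.009216 + 0.000026 + 0.000026 = 0.808325
B = 1 / 0.808325 = 1.2371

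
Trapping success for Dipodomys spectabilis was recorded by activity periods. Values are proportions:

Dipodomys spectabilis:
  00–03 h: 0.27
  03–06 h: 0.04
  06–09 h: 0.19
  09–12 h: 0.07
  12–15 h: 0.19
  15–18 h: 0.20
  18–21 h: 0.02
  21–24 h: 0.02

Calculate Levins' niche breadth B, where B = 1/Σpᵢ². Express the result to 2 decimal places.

5.20

Σpᵢ² = 0.27² + 0.04² + 0.19² + 0.07² + 0.19² + 0.20² + 0.02² + 0.02² = 0.0729 + 0.0016 + 0.0361 + 0.0049 + 0.0361 + 0.0400 + 0.0004 + 0.0004 = 0.1924
B = 1 / 0.1924 = 5.1975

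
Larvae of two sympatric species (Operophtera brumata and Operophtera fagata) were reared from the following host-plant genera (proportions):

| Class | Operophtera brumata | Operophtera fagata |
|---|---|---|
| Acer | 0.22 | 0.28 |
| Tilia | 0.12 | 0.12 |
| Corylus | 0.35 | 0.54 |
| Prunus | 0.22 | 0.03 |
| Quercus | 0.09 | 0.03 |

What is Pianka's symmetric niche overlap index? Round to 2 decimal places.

Σ p₁ᵢp₂ᵢ = 0.0616 + 0.0144 + 0.1890 + 0.0066 + 0.0027 = 0.2743
Σp_1ᵢ² = 0.22² + 0.12² + 0.35² + 0.22² + 0.09² = 0.0484 + 0.0144 + 0.1225 + 0.0484 + 0.0081 = 0.2418
Σp_2ᵢ² = 0.28² + 0.12² + 0.54² + 0.03² + 0.03² = 0.0784 + 0.0144 + 0.2916 + 0.0009 + 0.0009 = 0.3862
O = 0.2743 / √(0.2418 × 0.3862) = 0.2743 / 0.30559 = 0.8976

0.90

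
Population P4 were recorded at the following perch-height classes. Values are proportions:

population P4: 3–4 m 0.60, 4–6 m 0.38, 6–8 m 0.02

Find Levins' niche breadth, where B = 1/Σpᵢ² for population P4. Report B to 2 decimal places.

Σpᵢ² = 0.60² + 0.38² + 0.02² = 0.3600 + 0.1444 + 0.0004 = 0.5048
B = 1 / 0.5048 = 1.9810

1.98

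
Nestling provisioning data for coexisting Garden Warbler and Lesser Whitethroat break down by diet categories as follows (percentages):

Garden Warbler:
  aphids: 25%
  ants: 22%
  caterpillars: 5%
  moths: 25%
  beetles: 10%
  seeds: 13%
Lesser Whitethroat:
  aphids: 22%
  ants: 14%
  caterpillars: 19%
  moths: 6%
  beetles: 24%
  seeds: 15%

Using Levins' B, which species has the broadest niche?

Lesser Whitethroat

Convert percentages to proportions (divide by 100).
Σp_Warbᵢ² = 0.25² + 0.22² + 0.05² + 0.25² + 0.10² + 0.13² = 0.0625 + 0.0484 + 0.0025 + 0.0625 + 0.0100 + 0.0169 = 0.2028
B_Warb = 1 / 0.2028 = 4.9310
Σp_Whitᵢ² = 0.22² + 0.14² + 0.19² + 0.06² + 0.24² + 0.15² = 0.0484 + 0.0196 + 0.0361 + 0.0036 + 0.0576 + 0.0225 = 0.1878
B_Whit = 1 / 0.1878 = 5.3248
Highest B → broadest niche (most generalist): Lesser Whitethroat (B = 5.32).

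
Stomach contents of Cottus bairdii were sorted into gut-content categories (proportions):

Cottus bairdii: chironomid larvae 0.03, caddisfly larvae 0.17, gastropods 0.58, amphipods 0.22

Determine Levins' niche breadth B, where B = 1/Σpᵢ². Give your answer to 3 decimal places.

2.412

Σpᵢ² = 0.03² + 0.17² + 0.58² + 0.22² = 0.0009 + 0.0289 + 0.3364 + 0.0484 = 0.4146
B = 1 / 0.4146 = 2.41196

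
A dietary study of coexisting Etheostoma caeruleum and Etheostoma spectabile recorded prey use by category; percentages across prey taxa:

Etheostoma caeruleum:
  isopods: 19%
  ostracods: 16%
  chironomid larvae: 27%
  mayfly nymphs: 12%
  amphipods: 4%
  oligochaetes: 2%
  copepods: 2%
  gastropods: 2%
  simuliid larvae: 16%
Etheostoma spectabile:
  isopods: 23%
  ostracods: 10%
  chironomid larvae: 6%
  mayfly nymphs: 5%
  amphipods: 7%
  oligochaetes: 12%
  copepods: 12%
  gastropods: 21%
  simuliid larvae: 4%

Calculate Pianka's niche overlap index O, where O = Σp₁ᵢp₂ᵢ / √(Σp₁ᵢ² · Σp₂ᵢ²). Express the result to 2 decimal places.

Convert percentages to proportions (divide by 100).
Σ p₁ᵢp₂ᵢ = 0.0437 + 0.0160 + 0.0162 + 0.0060 + 0.0028 + 0.0024 + 0.0024 + 0.0042 + 0.0064 = 0.1001
Σp_1ᵢ² = 0.19² + 0.16² + 0.27² + 0.12² + 0.04² + 0.02² + 0.02² + 0.02² + 0.16² = 0.0361 + 0.0256 + 0.0729 + 0.0144 + 0.0016 + 0.0004 + 0.0004 + 0.0004 + 0.0256 = 0.1774
Σp_2ᵢ² = 0.23² + 0.10² + 0.06² + 0.05² + 0.07² + 0.12² + 0.12² + 0.21² + 0.04² = 0.0529 + 0.0100 + 0.0036 + 0.0025 + 0.0049 + 0.0144 + 0.0144 + 0.0441 + 0.0016 = 0.1484
O = 0.1001 / √(0.1774 × 0.1484) = 0.1001 / 0.16225 = 0.6169

0.62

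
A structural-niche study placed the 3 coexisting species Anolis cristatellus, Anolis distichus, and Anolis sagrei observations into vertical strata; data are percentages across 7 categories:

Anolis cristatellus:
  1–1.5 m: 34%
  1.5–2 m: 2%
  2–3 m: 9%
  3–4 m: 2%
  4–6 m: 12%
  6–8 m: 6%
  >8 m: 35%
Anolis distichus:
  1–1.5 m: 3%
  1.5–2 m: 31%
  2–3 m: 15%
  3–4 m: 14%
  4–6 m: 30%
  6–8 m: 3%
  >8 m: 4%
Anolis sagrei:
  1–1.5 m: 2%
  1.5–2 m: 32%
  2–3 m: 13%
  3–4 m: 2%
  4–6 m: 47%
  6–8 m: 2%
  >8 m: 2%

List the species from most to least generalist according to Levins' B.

Convert percentages to proportions (divide by 100).
Σp_crisᵢ² = 0.34² + 0.02² + 0.09² + 0.02² + 0.12² + 0.06² + 0.35² = 0.1156 + 0.0004 + 0.0081 + 0.0004 + 0.0144 + 0.0036 + 0.1225 = 0.2650
B_cris = 1 / 0.2650 = 3.7736
Σp_distᵢ² = 0.03² + 0.31² + 0.15² + 0.14² + 0.30² + 0.03² + 0.04² = 0.0009 + 0.0961 + 0.0225 + 0.0196 + 0.0900 + 0.0009 + 0.0016 = 0.2316
B_dist = 1 / 0.2316 = 4.3178
Σp_sagrᵢ² = 0.02² + 0.32² + 0.13² + 0.02² + 0.47² + 0.02² + 0.02² = 0.0004 + 0.1024 + 0.0169 + 0.0004 + 0.2209 + 0.0004 + 0.0004 = 0.3418
B_sagr = 1 / 0.3418 = 2.9257
Ranking by B (broadest → narrowest): Anolis distichus (4.32) > Anolis cristatellus (3.77) > Anolis sagrei (2.93)

Anolis distichus > Anolis cristatellus > Anolis sagrei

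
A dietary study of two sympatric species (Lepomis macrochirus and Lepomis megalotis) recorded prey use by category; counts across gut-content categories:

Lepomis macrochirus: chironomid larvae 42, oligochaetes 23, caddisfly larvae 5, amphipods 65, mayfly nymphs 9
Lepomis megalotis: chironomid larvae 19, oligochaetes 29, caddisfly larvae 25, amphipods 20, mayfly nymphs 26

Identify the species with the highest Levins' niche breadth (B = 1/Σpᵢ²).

Proportions for Lepomis macrochirus (n=144): 42/144=0.2917, 23/144=0.1597, 5/144=0.0347, 65/144=0.4514, 9/144=0.0625
Proportions for Lepomis megalotis (n=119): 19/119=0.1597, 29/119=0.2437, 25/119=0.2101, 20/119=0.1681, 26/119=0.2185
Σp_macrᵢ² = 0.2917² + 0.1597² + 0.0347² + 0.4514² + 0.0625² = 0.085089 + 0.025504 + 0.001204 + 0.203762 + 0.003906 = 0.319465
B_macr = 1 / 0.319465 = 3.1302
Σp_megaᵢ² = 0.1597² + 0.2437² + 0.2101² + 0.1681² + 0.2185² = 0.025504 + 0.059390 + 0.044142 + 0.028258 + 0.047742 = 0.205036
B_mega = 1 / 0.205036 = 4.8772
Highest B → broadest niche (most generalist): Lepomis megalotis (B = 4.88).

Lepomis megalotis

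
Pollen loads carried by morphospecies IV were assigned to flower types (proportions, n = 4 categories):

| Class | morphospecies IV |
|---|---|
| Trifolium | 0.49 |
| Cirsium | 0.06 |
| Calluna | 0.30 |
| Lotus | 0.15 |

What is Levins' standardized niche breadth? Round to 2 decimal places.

Σpᵢ² = 0.49² + 0.06² + 0.30² + 0.15² = 0.2401 + 0.0036 + 0.0900 + 0.0225 = 0.3562
B = 1 / 0.3562 = 2.8074
Bₛ = (B − 1)/(n − 1) = (2.8074 − 1)/(4 − 1) = 1.8074/3 = 0.6025

0.60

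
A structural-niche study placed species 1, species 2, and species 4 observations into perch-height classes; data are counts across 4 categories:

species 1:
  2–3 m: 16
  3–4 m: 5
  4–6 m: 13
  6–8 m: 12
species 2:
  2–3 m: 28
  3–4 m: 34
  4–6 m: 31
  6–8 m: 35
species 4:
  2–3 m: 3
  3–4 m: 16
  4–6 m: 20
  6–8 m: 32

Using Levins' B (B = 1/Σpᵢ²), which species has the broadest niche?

Proportions for species 1 (n=46): 16/46=0.3478, 5/46=0.1087, 13/46=0.2826, 12/46=0.2609
Proportions for species 2 (n=128): 28/128=0.2188, 34/128=0.2656, 31/128=0.2422, 35/128=0.2734
Proportions for species 4 (n=71): 3/71=0.0423, 16/71=0.2254, 20/71=0.2817, 32/71=0.4507
Σp_1ᵢ² = 0.3478² + 0.1087² + 0.2826² + 0.2609² = 0.120965 + 0.011816 + 0.079863 + 0.068069 = 0.280713
B_1 = 1 / 0.280713 = 3.5624
Σp_2ᵢ² = 0.2188² + 0.2656² + 0.2422² + 0.2734² = 0.047873 + 0.070543 + 0.058661 + 0.074748 = 0.251825
B_2 = 1 / 0.251825 = 3.9710
Σp_4ᵢ² = 0.0423² + 0.2254² + 0.2817² + 0.4507² = 0.001789 + 0.050805 + 0.079355 + 0.203130 = 0.335079
B_4 = 1 / 0.335079 = 2.9844
Highest B → broadest niche (most generalist): species 2 (B = 3.97).

species 2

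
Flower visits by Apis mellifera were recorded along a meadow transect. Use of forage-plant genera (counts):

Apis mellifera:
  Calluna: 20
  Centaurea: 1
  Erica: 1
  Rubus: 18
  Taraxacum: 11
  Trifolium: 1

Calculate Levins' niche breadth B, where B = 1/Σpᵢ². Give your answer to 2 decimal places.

Proportions for Apis mellifera (n=52): 20/52=0.3846, 1/52=0.0192, 1/52=0.0192, 18/52=0.3462, 11/52=0.2115, 1/52=0.0192
Σpᵢ² = 0.3846² + 0.0192² + 0.0192² + 0.3462² + 0.2115² + 0.0192² = 0.147917 + 0.000369 + 0.000369 + 0.119854 + 0.044732 + 0.000369 = 0.313610
B = 1 / 0.313610 = 3.1887

3.19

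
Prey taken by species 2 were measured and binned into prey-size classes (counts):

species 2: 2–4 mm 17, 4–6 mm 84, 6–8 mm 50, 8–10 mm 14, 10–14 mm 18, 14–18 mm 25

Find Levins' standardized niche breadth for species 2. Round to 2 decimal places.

Proportions for species 2 (n=208): 17/208=0.0817, 84/208=0.4038, 50/208=0.2404, 14/208=0.0673, 18/208=0.0865, 25/208=0.1202
Σpᵢ² = 0.0817² + 0.4038² + 0.2404² + 0.0673² + 0.0865² + 0.1202² = 0.006675 + 0.163054 + 0.057792 + 0.004529 + 0.007482 + 0.014448 = 0.253980
B = 1 / 0.253980 = 3.9373
Bₛ = (B − 1)/(n − 1) = (3.9373 − 1)/(6 − 1) = 2.9373/5 = 0.5875

0.59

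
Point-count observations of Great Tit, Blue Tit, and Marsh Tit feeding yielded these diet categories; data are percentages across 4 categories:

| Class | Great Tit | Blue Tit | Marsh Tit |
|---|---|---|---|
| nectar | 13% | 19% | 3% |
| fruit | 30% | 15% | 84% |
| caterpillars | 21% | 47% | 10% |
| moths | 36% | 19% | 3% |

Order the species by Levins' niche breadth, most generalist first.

Great Tit > Blue Tit > Marsh Tit

Convert percentages to proportions (divide by 100).
Σp_Greaᵢ² = 0.13² + 0.30² + 0.21² + 0.36² = 0.0169 + 0.0900 + 0.0441 + 0.1296 = 0.2806
B_Grea = 1 / 0.2806 = 3.5638
Σp_Blueᵢ² = 0.19² + 0.15² + 0.47² + 0.19² = 0.0361 + 0.0225 + 0.2209 + 0.0361 = 0.3156
B_Blue = 1 / 0.3156 = 3.1686
Σp_Marsᵢ² = 0.03² + 0.84² + 0.10² + 0.03² = 0.0009 + 0.7056 + 0.0100 + 0.0009 = 0.7174
B_Mars = 1 / 0.7174 = 1.3939
Ranking by B (broadest → narrowest): Great Tit (3.56) > Blue Tit (3.17) > Marsh Tit (1.39)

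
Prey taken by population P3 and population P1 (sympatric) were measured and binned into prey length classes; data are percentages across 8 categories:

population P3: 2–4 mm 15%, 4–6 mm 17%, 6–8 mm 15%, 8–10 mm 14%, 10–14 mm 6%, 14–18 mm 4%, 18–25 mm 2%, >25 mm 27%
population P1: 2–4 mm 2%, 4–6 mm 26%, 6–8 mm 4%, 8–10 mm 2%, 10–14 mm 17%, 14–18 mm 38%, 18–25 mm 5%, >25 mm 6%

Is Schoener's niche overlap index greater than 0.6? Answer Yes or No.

No

Convert percentages to proportions (divide by 100).
Σ|p₁ᵢ − p₂ᵢ| = 0.13 + 0.09 + 0.11 + 0.12 + 0.11 + 0.34 + 0.03 + 0.21 = 1.14
D = 1 − ½ × 1.14 = 1 − 0.570 = 0.4300
D = 0.4300 < 0.6 → No.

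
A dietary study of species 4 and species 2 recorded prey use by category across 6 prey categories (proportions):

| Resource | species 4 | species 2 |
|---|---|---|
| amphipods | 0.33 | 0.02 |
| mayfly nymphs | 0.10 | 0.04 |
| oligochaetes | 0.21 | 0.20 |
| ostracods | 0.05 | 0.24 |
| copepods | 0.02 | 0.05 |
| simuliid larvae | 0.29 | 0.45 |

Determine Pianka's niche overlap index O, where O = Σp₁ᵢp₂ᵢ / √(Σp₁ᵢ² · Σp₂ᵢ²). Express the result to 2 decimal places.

Σ p₁ᵢp₂ᵢ = 0.0066 + 0.0040 + 0.0420 + 0.0120 + 0.0010 + 0.1305 = 0.1961
Σp_1ᵢ² = 0.33² + 0.10² + 0.21² + 0.05² + 0.02² + 0.29² = 0.1089 + 0.0100 + 0.0441 + 0.0025 + 0.0004 + 0.0841 = 0.2500
Σp_2ᵢ² = 0.02² + 0.04² + 0.20² + 0.24² + 0.05² + 0.45² = 0.0004 + 0.0016 + 0.0400 + 0.0576 + 0.0025 + 0.2025 = 0.3046
O = 0.1961 / √(0.2500 × 0.3046) = 0.1961 / 0.27595 = 0.7106

0.71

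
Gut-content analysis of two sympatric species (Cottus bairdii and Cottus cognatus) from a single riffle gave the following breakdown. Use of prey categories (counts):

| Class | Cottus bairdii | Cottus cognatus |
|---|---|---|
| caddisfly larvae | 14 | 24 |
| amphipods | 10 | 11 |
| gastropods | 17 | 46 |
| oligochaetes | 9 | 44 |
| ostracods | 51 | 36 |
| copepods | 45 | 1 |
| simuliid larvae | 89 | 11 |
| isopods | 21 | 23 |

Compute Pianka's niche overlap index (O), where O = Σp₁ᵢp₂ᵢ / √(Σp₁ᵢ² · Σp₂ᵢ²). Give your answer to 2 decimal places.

0.52

Proportions for Cottus bairdii (n=256): 14/256=0.0547, 10/256=0.0391, 17/256=0.0664, 9/256=0.0352, 51/256=0.1992, 45/256=0.1758, 89/256=0.3477, 21/256=0.0820
Proportions for Cottus cognatus (n=196): 24/196=0.1224, 11/196=0.0561, 46/196=0.2347, 44/196=0.2245, 36/196=0.1837, 1/196=0.0051, 11/196=0.0561, 23/196=0.1173
Σ p₁ᵢp₂ᵢ = 0.006695 + 0.002194 + 0.015584 + 0.007902 + 0.036593 + 0.000897 + 0.019506 + 0.009619 = 0.098990
Σp_1ᵢ² = 0.0547² + 0.0391² + 0.0664² + 0.0352² + 0.1992² + 0.1758² + 0.3477² + 0.0820² = 0.002992 + 0.001529 + 0.004409 + 0.001239 + 0.039681 + 0.030906 + 0.120895 + 0.006724 = 0.208375
Σp_2ᵢ² = 0.1224² + 0.0561² + 0.2347² + 0.2245² + 0.1837² + 0.0051² + 0.0561² + 0.1173² = 0.014982 + 0.003147 + 0.055084 + 0.050400 + 0.033746 + 0.000026 + 0.003147 + 0.013759 = 0.174291
O = 0.098990 / √(0.208375 × 0.174291) = 0.098990 / 0.1905725 = 0.5194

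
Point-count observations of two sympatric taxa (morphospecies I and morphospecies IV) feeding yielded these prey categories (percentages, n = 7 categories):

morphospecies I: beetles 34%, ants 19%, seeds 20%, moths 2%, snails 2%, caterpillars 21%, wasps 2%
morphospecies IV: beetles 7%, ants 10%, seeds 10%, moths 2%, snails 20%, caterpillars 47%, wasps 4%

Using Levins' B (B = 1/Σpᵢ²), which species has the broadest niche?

Convert percentages to proportions (divide by 100).
Σp_Iᵢ² = 0.34² + 0.19² + 0.20² + 0.02² + 0.02² + 0.21² + 0.02² = 0.1156 + 0.0361 + 0.0400 + 0.0004 + 0.0004 + 0.0441 + 0.0004 = 0.2370
B_I = 1 / 0.2370 = 4.2194
Σp_IVᵢ² = 0.07² + 0.10² + 0.10² + 0.02² + 0.20² + 0.47² + 0.04² = 0.0049 + 0.0100 + 0.0100 + 0.0004 + 0.0400 + 0.2209 + 0.0016 = 0.2878
B_IV = 1 / 0.2878 = 3.4746
Highest B → broadest niche (most generalist): morphospecies I (B = 4.22).

morphospecies I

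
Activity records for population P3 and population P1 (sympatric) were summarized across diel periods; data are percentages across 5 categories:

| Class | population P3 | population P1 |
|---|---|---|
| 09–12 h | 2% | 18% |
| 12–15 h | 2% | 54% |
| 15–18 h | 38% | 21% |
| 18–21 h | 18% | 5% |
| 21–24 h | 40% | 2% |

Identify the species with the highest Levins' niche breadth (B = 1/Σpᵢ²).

Convert percentages to proportions (divide by 100).
Σp_P3ᵢ² = 0.02² + 0.02² + 0.38² + 0.18² + 0.40² = 0.0004 + 0.0004 + 0.1444 + 0.0324 + 0.1600 = 0.3376
B_P3 = 1 / 0.3376 = 2.9621
Σp_P1ᵢ² = 0.18² + 0.54² + 0.21² + 0.05² + 0.02² = 0.0324 + 0.2916 + 0.0441 + 0.0025 + 0.0004 = 0.3710
B_P1 = 1 / 0.3710 = 2.6954
Highest B → broadest niche (most generalist): population P3 (B = 2.96).

population P3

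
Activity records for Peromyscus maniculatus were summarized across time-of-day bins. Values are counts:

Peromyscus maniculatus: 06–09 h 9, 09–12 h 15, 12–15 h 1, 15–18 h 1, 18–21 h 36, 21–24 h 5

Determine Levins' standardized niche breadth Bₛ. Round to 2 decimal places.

0.35

Proportions for Peromyscus maniculatus (n=67): 9/67=0.1343, 15/67=0.2239, 1/67=0.0149, 1/67=0.0149, 36/67=0.5373, 5/67=0.0746
Σpᵢ² = 0.1343² + 0.2239² + 0.0149² + 0.0149² + 0.5373² + 0.0746² = 0.018036 + 0.050131 + 0.000222 + 0.000222 + 0.288691 + 0.005565 = 0.362867
B = 1 / 0.362867 = 2.7558
Bₛ = (B − 1)/(n − 1) = (2.7558 − 1)/(6 − 1) = 1.7558/5 = 0.3512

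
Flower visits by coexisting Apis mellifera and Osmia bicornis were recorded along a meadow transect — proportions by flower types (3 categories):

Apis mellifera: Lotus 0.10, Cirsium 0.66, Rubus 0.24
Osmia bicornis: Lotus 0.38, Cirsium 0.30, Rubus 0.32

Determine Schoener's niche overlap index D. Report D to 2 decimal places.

Σ|p₁ᵢ − p₂ᵢ| = 0.28 + 0.36 + 0.08 = 0.72
D = 1 − ½ × 0.72 = 1 − 0.360 = 0.6400

0.64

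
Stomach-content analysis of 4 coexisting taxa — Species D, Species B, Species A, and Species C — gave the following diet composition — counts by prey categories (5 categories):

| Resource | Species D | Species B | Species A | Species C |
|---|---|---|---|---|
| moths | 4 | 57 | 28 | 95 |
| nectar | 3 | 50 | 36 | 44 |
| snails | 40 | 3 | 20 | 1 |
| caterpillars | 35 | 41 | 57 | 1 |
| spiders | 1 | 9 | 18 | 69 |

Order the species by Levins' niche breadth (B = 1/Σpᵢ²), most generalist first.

Species A > Species B > Species C > Species D

Proportions for Species D (n=83): 4/83=0.0482, 3/83=0.0361, 40/83=0.4819, 35/83=0.4217, 1/83=0.0120
Proportions for Species B (n=160): 57/160=0.3563, 50/160=0.3125, 3/160=0.0188, 41/160=0.2563, 9/160=0.0563
Proportions for Species A (n=159): 28/159=0.1761, 36/159=0.2264, 20/159=0.1258, 57/159=0.3585, 18/159=0.1132
Proportions for Species C (n=210): 95/210=0.4524, 44/210=0.2095, 1/210=0.0048, 1/210=0.0048, 69/210=0.3286
Σp_Dᵢ² = 0.0482² + 0.0361² + 0.4819² + 0.4217² + 0.0120² = 0.002323 + 0.001303 + 0.232228 + 0.177831 + 0.000144 = 0.413829
B_D = 1 / 0.413829 = 2.4165
Σp_Bᵢ² = 0.3563² + 0.3125² + 0.0188² + 0.2563² + 0.0563² = 0.126950 + 0.097656 + 0.000353 + 0.065690 + 0.003170 = 0.293819
B_B = 1 / 0.293819 = 3.4035
Σp_Aᵢ² = 0.1761² + 0.2264² + 0.1258² + 0.3585² + 0.1132² = 0.031011 + 0.051257 + 0.015826 + 0.128522 + 0.012814 = 0.239430
B_A = 1 / 0.239430 = 4.1766
Σp_Cᵢ² = 0.4524² + 0.2095² + 0.0048² + 0.0048² + 0.3286² = 0.204666 + 0.043890 + 0.000023 + 0.000023 + 0.107978 = 0.356580
B_C = 1 / 0.356580 = 2.8044
Ranking by B (broadest → narrowest): Species A (4.18) > Species B (3.40) > Species C (2.80) > Species D (2.42)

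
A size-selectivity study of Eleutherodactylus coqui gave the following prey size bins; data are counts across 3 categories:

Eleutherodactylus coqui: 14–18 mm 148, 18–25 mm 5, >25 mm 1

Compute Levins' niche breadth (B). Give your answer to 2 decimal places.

Proportions for Eleutherodactylus coqui (n=154): 148/154=0.9610, 5/154=0.0325, 1/154=0.0065
Σpᵢ² = 0.9610² + 0.0325² + 0.0065² = 0.923521 + 0.001056 + 0.000042 = 0.924619
B = 1 / 0.924619 = 1.0815

1.08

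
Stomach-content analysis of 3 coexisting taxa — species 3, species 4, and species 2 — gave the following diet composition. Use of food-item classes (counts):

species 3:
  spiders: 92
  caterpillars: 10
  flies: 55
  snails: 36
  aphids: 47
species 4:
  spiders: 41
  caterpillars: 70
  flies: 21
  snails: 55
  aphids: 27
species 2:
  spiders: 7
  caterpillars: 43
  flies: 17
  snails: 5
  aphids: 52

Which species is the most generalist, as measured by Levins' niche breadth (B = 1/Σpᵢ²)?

Proportions for species 3 (n=240): 92/240=0.3833, 10/240=0.0417, 55/240=0.2292, 36/240=0.1500, 47/240=0.1958
Proportions for species 4 (n=214): 41/214=0.1916, 70/214=0.3271, 21/214=0.0981, 55/214=0.2570, 27/214=0.1262
Proportions for species 2 (n=124): 7/124=0.0565, 43/124=0.3468, 17/124=0.1371, 5/124=0.0403, 52/124=0.4194
Σp_3ᵢ² = 0.3833² + 0.0417² + 0.2292² + 0.1500² + 0.1958² = 0.146919 + 0.001739 + 0.052533 + 0.022500 + 0.038338 = 0.262029
B_3 = 1 / 0.262029 = 3.8164
Σp_4ᵢ² = 0.1916² + 0.3271² + 0.0981² + 0.2570² + 0.1262² = 0.036711 + 0.106994 + 0.009624 + 0.066049 + 0.015926 = 0.235304
B_4 = 1 / 0.235304 = 4.2498
Σp_2ᵢ² = 0.0565² + 0.3468² + 0.1371² + 0.0403² + 0.4194² = 0.003192 + 0.120270 + 0.018796 + 0.001624 + 0.175896 = 0.319778
B_2 = 1 / 0.319778 = 3.1272
Highest B → broadest niche (most generalist): species 4 (B = 4.25).

species 4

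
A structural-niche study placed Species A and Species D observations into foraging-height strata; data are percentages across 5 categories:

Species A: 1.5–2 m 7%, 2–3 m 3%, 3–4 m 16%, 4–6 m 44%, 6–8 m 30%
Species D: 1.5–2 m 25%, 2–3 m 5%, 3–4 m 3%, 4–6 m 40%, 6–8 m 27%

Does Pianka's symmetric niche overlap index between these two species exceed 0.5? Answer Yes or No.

Yes

Convert percentages to proportions (divide by 100).
Σ p₁ᵢp₂ᵢ = 0.0175 + 0.0015 + 0.0048 + 0.1760 + 0.0810 = 0.2808
Σp_1ᵢ² = 0.07² + 0.03² + 0.16² + 0.44² + 0.30² = 0.0049 + 0.0009 + 0.0256 + 0.1936 + 0.0900 = 0.3150
Σp_2ᵢ² = 0.25² + 0.05² + 0.03² + 0.40² + 0.27² = 0.0625 + 0.0025 + 0.0009 + 0.1600 + 0.0729 = 0.2988
O = 0.2808 / √(0.3150 × 0.2988) = 0.2808 / 0.30679 = 0.9153
O = 0.9153 > 0.5 → Yes.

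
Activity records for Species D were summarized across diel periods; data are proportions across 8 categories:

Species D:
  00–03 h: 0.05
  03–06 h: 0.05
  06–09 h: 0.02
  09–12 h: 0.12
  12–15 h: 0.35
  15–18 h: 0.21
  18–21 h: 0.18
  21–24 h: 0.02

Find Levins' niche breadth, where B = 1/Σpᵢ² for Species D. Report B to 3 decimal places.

4.562

Σpᵢ² = 0.05² + 0.05² + 0.02² + 0.12² + 0.35² + 0.21² + 0.18² + 0.02² = 0.0025 + 0.0025 + 0.0004 + 0.0144 + 0.1225 + 0.0441 + 0.0324 + 0.0004 = 0.2192
B = 1 / 0.2192 = 4.56204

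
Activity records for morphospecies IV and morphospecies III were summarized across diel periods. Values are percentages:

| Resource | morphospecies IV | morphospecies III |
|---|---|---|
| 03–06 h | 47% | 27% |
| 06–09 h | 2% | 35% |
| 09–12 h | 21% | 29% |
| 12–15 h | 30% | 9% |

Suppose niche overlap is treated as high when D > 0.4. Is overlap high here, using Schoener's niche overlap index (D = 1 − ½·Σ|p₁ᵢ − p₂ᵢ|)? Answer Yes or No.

Convert percentages to proportions (divide by 100).
Σ|p₁ᵢ − p₂ᵢ| = 0.20 + 0.33 + 0.08 + 0.21 = 0.82
D = 1 − ½ × 0.82 = 1 − 0.410 = 0.5900
D = 0.5900 > 0.4 → Yes.

Yes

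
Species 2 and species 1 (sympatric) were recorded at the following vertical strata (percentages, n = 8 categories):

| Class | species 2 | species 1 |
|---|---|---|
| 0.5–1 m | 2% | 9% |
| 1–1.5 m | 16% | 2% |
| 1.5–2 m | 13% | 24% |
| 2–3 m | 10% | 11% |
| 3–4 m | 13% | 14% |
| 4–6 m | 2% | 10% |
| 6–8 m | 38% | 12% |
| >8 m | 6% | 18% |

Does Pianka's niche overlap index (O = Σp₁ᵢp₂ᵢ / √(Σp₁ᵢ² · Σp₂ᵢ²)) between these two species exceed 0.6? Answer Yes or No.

Yes

Convert percentages to proportions (divide by 100).
Σ p₁ᵢp₂ᵢ = 0.0018 + 0.0032 + 0.0312 + 0.0110 + 0.0182 + 0.0020 + 0.0456 + 0.0108 = 0.1238
Σp_1ᵢ² = 0.02² + 0.16² + 0.13² + 0.10² + 0.13² + 0.02² + 0.38² + 0.06² = 0.0004 + 0.0256 + 0.0169 + 0.0100 + 0.0169 + 0.0004 + 0.1444 + 0.0036 = 0.2182
Σp_2ᵢ² = 0.09² + 0.02² + 0.24² + 0.11² + 0.14² + 0.10² + 0.12² + 0.18² = 0.0081 + 0.0004 + 0.0576 + 0.0121 + 0.0196 + 0.0100 + 0.0144 + 0.0324 = 0.1546
O = 0.1238 / √(0.2182 × 0.1546) = 0.1238 / 0.18367 = 0.6740
O = 0.6740 > 0.6 → Yes.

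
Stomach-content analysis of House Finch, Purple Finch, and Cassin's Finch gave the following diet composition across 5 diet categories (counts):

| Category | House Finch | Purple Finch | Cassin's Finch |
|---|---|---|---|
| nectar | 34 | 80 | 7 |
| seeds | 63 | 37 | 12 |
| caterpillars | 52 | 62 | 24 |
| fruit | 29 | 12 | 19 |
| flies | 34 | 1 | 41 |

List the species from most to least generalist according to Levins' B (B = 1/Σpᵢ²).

House Finch > Cassin's Finch > Purple Finch

Proportions for House Finch (n=212): 34/212=0.1604, 63/212=0.2972, 52/212=0.2453, 29/212=0.1368, 34/212=0.1604
Proportions for Purple Finch (n=192): 80/192=0.4167, 37/192=0.1927, 62/192=0.3229, 12/192=0.0625, 1/192=0.0052
Proportions for Cassin's Finch (n=103): 7/103=0.0680, 12/103=0.1165, 24/103=0.2330, 19/103=0.1845, 41/103=0.3981
Σp_Housᵢ² = 0.1604² + 0.2972² + 0.2453² + 0.1368² + 0.1604² = 0.025728 + 0.088328 + 0.060172 + 0.018714 + 0.025728 = 0.218670
B_Hous = 1 / 0.218670 = 4.5731
Σp_Purpᵢ² = 0.4167² + 0.1927² + 0.3229² + 0.0625² + 0.0052² = 0.173639 + 0.037133 + 0.104264 + 0.003906 + 0.000027 = 0.318969
B_Purp = 1 / 0.318969 = 3.1351
Σp_Cassᵢ² = 0.0680² + 0.1165² + 0.2330² + 0.1845² + 0.3981² = 0.004624 + 0.013572 + 0.054289 + 0.034040 + 0.158484 = 0.265009
B_Cass = 1 / 0.265009 = 3.7735
Ranking by B (broadest → narrowest): House Finch (4.57) > Cassin's Finch (3.77) > Purple Finch (3.14)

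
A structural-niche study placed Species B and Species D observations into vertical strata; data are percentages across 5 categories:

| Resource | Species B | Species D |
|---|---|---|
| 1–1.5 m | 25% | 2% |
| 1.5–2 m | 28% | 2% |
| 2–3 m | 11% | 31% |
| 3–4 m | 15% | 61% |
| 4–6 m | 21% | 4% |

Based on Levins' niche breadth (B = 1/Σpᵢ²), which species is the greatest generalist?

Species B

Convert percentages to proportions (divide by 100).
Σp_Bᵢ² = 0.25² + 0.28² + 0.11² + 0.15² + 0.21² = 0.0625 + 0.0784 + 0.0121 + 0.0225 + 0.0441 = 0.2196
B_B = 1 / 0.2196 = 4.5537
Σp_Dᵢ² = 0.02² + 0.02² + 0.31² + 0.61² + 0.04² = 0.0004 + 0.0004 + 0.0961 + 0.3721 + 0.0016 = 0.4706
B_D = 1 / 0.4706 = 2.1249
Highest B → broadest niche (most generalist): Species B (B = 4.55).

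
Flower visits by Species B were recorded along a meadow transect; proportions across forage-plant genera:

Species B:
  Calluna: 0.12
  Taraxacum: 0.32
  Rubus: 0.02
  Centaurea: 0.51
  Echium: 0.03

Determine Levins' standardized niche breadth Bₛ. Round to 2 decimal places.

0.41

Σpᵢ² = 0.12² + 0.32² + 0.02² + 0.51² + 0.03² = 0.0144 + 0.1024 + 0.0004 + 0.2601 + 0.0009 = 0.3782
B = 1 / 0.3782 = 2.6441
Bₛ = (B − 1)/(n − 1) = (2.6441 − 1)/(5 − 1) = 1.6441/4 = 0.4110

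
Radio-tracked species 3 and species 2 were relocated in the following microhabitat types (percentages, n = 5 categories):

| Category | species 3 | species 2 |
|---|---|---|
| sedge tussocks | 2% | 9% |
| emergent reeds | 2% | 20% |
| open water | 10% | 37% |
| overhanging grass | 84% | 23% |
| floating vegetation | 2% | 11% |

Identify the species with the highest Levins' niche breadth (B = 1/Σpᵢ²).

species 2

Convert percentages to proportions (divide by 100).
Σp_3ᵢ² = 0.02² + 0.02² + 0.10² + 0.84² + 0.02² = 0.0004 + 0.0004 + 0.0100 + 0.7056 + 0.0004 = 0.7168
B_3 = 1 / 0.7168 = 1.3951
Σp_2ᵢ² = 0.09² + 0.20² + 0.37² + 0.23² + 0.11² = 0.0081 + 0.0400 + 0.1369 + 0.0529 + 0.0121 = 0.2500
B_2 = 1 / 0.2500 = 4.0000
Highest B → broadest niche (most generalist): species 2 (B = 4.00).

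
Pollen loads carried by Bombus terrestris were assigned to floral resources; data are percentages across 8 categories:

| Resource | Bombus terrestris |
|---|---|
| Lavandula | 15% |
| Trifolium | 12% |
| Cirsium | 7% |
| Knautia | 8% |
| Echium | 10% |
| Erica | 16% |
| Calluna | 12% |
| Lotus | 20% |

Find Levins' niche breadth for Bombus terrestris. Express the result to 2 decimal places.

Convert percentages to proportions (divide by 100).
Σpᵢ² = 0.15² + 0.12² + 0.07² + 0.08² + 0.10² + 0.16² + 0.12² + 0.20² = 0.0225 + 0.0144 + 0.0049 + 0.0064 + 0.0100 + 0.0256 + 0.0144 + 0.0400 = 0.1382
B = 1 / 0.1382 = 7.2359

7.24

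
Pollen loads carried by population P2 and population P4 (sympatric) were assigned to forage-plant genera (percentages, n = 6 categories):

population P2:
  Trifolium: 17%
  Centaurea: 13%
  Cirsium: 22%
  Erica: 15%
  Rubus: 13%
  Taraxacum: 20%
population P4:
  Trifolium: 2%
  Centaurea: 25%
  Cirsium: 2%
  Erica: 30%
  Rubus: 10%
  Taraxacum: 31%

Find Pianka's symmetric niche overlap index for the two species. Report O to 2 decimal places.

Convert percentages to proportions (divide by 100).
Σ p₁ᵢp₂ᵢ = 0.0034 + 0.0325 + 0.0044 + 0.0450 + 0.0130 + 0.0620 = 0.1603
Σp_1ᵢ² = 0.17² + 0.13² + 0.22² + 0.15² + 0.13² + 0.20² = 0.0289 + 0.0169 + 0.0484 + 0.0225 + 0.0169 + 0.0400 = 0.1736
Σp_2ᵢ² = 0.02² + 0.25² + 0.02² + 0.30² + 0.10² + 0.31² = 0.0004 + 0.0625 + 0.0004 + 0.0900 + 0.0100 + 0.0961 = 0.2594
O = 0.1603 / √(0.1736 × 0.2594) = 0.1603 / 0.21221 = 0.7554

0.76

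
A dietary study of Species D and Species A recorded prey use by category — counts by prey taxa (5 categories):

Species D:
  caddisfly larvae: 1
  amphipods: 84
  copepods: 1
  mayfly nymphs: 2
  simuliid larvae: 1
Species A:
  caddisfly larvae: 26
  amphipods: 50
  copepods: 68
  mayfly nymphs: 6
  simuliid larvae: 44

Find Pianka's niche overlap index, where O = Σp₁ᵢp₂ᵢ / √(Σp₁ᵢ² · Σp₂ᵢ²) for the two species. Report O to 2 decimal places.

0.52

Proportions for Species D (n=89): 1/89=0.0112, 84/89=0.9438, 1/89=0.0112, 2/89=0.0225, 1/89=0.0112
Proportions for Species A (n=194): 26/194=0.1340, 50/194=0.2577, 68/194=0.3505, 6/194=0.0309, 44/194=0.2268
Σ p₁ᵢp₂ᵢ = 0.001501 + 0.243217 + 0.003926 + 0.000695 + 0.002540 = 0.251879
Σp_1ᵢ² = 0.0112² + 0.9438² + 0.0112² + 0.0225² + 0.0112² = 0.000125 + 0.890758 + 0.000125 + 0.000506 + 0.000125 = 0.891639
Σp_2ᵢ² = 0.1340² + 0.2577² + 0.3505² + 0.0309² + 0.2268² = 0.017956 + 0.066409 + 0.122850 + 0.000955 + 0.051438 = 0.259608
O = 0.251879 / √(0.891639 × 0.259608) = 0.251879 / 0.4811202 = 0.5235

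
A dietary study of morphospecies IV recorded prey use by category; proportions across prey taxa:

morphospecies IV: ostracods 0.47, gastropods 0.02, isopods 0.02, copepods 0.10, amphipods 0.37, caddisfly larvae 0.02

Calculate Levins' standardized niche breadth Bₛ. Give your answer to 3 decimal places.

Σpᵢ² = 0.47² + 0.02² + 0.02² + 0.10² + 0.37² + 0.02² = 0.2209 + 0.0004 + 0.0004 + 0.0100 + 0.1369 + 0.0004 = 0.3690
B = 1 / 0.3690 = 2.71003
Bₛ = (B − 1)/(n − 1) = (2.71003 − 1)/(6 − 1) = 1.71003/5 = 0.34201

0.342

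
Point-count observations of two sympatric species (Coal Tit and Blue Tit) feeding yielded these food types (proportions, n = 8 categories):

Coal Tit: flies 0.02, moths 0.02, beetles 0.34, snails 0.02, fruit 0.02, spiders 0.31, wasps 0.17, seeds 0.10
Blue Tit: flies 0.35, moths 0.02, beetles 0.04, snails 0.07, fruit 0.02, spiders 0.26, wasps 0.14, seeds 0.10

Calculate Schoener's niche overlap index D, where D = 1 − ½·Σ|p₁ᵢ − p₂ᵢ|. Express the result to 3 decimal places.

0.620

Σ|p₁ᵢ − p₂ᵢ| = 0.33 + 0.00 + 0.30 + 0.05 + 0.00 + 0.05 + 0.03 + 0.00 = 0.76
D = 1 − ½ × 0.76 = 1 − 0.380 = 0.62000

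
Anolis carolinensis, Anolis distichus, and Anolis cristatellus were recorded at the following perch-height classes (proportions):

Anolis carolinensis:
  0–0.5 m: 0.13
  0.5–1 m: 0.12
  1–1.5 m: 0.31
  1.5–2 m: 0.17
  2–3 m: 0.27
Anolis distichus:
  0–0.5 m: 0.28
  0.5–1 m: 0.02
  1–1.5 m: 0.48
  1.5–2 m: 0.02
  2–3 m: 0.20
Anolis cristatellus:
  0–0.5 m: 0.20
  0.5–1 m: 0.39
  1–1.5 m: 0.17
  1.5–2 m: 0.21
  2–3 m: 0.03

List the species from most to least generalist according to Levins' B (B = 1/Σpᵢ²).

Anolis carolinensis > Anolis cristatellus > Anolis distichus

Σp_caroᵢ² = 0.13² + 0.12² + 0.31² + 0.17² + 0.27² = 0.0169 + 0.0144 + 0.0961 + 0.0289 + 0.0729 = 0.2292
B_caro = 1 / 0.2292 = 4.3630
Σp_distᵢ² = 0.28² + 0.02² + 0.48² + 0.02² + 0.20² = 0.0784 + 0.0004 + 0.2304 + 0.0004 + 0.0400 = 0.3496
B_dist = 1 / 0.3496 = 2.8604
Σp_crisᵢ² = 0.20² + 0.39² + 0.17² + 0.21² + 0.03² = 0.0400 + 0.1521 + 0.0289 + 0.0441 + 0.0009 = 0.2660
B_cris = 1 / 0.2660 = 3.7594
Ranking by B (broadest → narrowest): Anolis carolinensis (4.36) > Anolis cristatellus (3.76) > Anolis distichus (2.86)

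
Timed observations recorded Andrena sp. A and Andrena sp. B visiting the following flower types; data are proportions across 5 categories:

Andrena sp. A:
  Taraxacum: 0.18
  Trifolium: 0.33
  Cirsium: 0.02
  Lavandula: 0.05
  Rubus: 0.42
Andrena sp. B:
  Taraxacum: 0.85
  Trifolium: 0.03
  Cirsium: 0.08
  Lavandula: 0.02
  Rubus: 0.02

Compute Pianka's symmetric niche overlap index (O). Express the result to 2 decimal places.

Σ p₁ᵢp₂ᵢ = 0.1530 + 0.0099 + 0.0016 + 0.0010 + 0.0084 = 0.1739
Σp_1ᵢ² = 0.18² + 0.33² + 0.02² + 0.05² + 0.42² = 0.0324 + 0.1089 + 0.0004 + 0.0025 + 0.1764 = 0.3206
Σp_2ᵢ² = 0.85² + 0.03² + 0.08² + 0.02² + 0.02² = 0.7225 + 0.0009 + 0.0064 + 0.0004 + 0.0004 = 0.7306
O = 0.1739 / √(0.3206 × 0.7306) = 0.1739 / 0.48397 = 0.3593

0.36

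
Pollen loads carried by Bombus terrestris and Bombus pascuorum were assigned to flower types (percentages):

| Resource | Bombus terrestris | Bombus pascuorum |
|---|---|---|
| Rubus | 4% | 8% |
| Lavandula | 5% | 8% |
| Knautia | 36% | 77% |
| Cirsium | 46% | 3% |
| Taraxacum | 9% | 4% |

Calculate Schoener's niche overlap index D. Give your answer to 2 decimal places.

0.52

Convert percentages to proportions (divide by 100).
Σ|p₁ᵢ − p₂ᵢ| = 0.04 + 0.03 + 0.41 + 0.43 + 0.05 = 0.96
D = 1 − ½ × 0.96 = 1 − 0.480 = 0.5200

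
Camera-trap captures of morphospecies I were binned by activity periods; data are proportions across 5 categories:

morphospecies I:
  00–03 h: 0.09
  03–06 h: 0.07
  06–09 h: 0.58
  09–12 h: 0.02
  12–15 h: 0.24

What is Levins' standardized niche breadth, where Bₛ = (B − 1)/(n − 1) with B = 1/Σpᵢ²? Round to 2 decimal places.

Σpᵢ² = 0.09² + 0.07² + 0.58² + 0.02² + 0.24² = 0.0081 + 0.0049 + 0.3364 + 0.0004 + 0.0576 = 0.4074
B = 1 / 0.4074 = 2.4546
Bₛ = (B − 1)/(n − 1) = (2.4546 − 1)/(5 − 1) = 1.4546/4 = 0.3637

0.36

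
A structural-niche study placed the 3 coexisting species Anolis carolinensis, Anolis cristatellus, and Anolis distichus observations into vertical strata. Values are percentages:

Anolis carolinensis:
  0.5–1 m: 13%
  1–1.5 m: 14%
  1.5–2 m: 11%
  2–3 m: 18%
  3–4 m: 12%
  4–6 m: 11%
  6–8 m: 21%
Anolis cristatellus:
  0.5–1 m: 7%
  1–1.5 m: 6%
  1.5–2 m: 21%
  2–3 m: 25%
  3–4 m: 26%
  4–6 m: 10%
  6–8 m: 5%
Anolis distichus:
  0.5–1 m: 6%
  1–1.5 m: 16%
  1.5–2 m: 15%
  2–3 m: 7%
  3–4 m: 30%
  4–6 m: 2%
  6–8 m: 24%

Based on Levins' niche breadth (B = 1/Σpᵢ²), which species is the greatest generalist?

Convert percentages to proportions (divide by 100).
Σp_caroᵢ² = 0.13² + 0.14² + 0.11² + 0.18² + 0.12² + 0.11² + 0.21² = 0.0169 + 0.0196 + 0.0121 + 0.0324 + 0.0144 + 0.0121 + 0.0441 = 0.1516
B_caro = 1 / 0.1516 = 6.5963
Σp_crisᵢ² = 0.07² + 0.06² + 0.21² + 0.25² + 0.26² + 0.10² + 0.05² = 0.0049 + 0.0036 + 0.0441 + 0.0625 + 0.0676 + 0.0100 + 0.0025 = 0.1952
B_cris = 1 / 0.1952 = 5.1230
Σp_distᵢ² = 0.06² + 0.16² + 0.15² + 0.07² + 0.30² + 0.02² + 0.24² = 0.0036 + 0.0256 + 0.0225 + 0.0049 + 0.0900 + 0.0004 + 0.0576 = 0.2046
B_dist = 1 / 0.2046 = 4.8876
Highest B → broadest niche (most generalist): Anolis carolinensis (B = 6.60).

Anolis carolinensis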